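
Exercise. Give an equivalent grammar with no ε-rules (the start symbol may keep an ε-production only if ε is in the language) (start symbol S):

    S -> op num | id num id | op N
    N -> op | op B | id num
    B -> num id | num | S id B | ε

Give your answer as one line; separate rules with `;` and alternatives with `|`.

S -> op num | id num id | op N; N -> op | op B | id num; B -> num id | num | S id B | S id

Nullable nonterminals: {B}.
ε ∉ L(G), so no ε-production is kept.
Add the nullable-subset variants: B → S id B gives S id B | S id.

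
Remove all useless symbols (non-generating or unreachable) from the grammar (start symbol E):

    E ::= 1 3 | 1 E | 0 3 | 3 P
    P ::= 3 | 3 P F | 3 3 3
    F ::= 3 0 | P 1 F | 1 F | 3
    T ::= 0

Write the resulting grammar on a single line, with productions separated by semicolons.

Generating nonterminals: {E, F, P, T}.
Reachable from E after that: {E, F, P}.
Removed useless symbols: {T} and every production mentioning them.

E ::= 1 3 | 1 E | 0 3 | 3 P; P ::= 3 | 3 P F | 3 3 3; F ::= 3 0 | P 1 F | 1 F | 3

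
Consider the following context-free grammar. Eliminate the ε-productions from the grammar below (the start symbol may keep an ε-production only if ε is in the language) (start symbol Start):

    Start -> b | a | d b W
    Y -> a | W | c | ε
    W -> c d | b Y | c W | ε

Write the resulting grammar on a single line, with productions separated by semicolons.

Start -> b | a | d b W | d b; Y -> a | W | c; W -> c d | b Y | b | c W | c

Nullable set = {W, Y}.
ε ∉ L(G), so no ε-production is kept.
Expand every rule over subsets of its nullable positions: Start → d b W gives d b W | d b. W → b Y gives b Y | b. W → c W gives c W | c.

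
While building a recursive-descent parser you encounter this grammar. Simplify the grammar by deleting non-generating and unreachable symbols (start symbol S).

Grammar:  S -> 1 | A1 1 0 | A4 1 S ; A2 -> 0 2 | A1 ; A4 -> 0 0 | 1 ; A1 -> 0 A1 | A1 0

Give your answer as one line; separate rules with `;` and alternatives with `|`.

Generating nonterminals: {A2, A4, S}.
Reachable from S after that: {A4, S}.
Removed useless symbols: {A1, A2} and every production mentioning them.

S -> 1 | A4 1 S; A4 -> 0 0 | 1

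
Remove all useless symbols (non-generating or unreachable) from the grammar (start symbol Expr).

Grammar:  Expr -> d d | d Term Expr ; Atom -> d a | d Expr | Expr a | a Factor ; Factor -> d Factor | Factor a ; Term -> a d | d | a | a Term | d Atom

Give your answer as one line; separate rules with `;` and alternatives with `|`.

Generating nonterminals: {Atom, Expr, Term}.
Reachable from Expr after that: {Atom, Expr, Term}.
Removed useless symbols: {Factor} and every production mentioning them.

Expr -> d d | d Term Expr; Atom -> d a | d Expr | Expr a; Term -> a d | d | a | a Term | d Atom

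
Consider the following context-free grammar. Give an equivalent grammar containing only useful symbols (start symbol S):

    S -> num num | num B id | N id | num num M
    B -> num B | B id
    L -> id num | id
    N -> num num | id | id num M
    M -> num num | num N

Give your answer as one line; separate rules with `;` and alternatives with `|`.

Generating nonterminals: {L, M, N, S}.
Reachable from S after that: {M, N, S}.
Removed useless symbols: {B, L} and every production mentioning them.

S -> num num | N id | num num M; N -> num num | id | id num M; M -> num num | num N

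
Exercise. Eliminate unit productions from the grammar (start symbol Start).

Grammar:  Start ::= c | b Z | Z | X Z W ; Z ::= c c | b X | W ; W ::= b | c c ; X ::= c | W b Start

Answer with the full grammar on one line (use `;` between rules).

Unit pairs: Start ⇒* {W, Z}; Z ⇒* {W}.
For every A with A ⇒* B via unit rules, add B's non-unit alternatives to A; then delete every rule of the form X → Y.

Start ::= c c | b X | c | b Z | X Z W | b; Z ::= c c | b X | b; W ::= b | c c; X ::= c | W b Start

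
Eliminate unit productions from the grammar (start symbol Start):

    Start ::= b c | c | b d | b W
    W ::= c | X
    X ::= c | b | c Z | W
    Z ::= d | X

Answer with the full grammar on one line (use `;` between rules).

Unit pairs: W ⇒* {X}; X ⇒* {W}; Z ⇒* {W, X}.
For every A with A ⇒* B via unit rules, add B's non-unit alternatives to A; then delete every rule of the form X → Y.

Start ::= b c | c | b d | b W; W ::= c | b | c Z; X ::= c | b | c Z; Z ::= d | c | b | c Z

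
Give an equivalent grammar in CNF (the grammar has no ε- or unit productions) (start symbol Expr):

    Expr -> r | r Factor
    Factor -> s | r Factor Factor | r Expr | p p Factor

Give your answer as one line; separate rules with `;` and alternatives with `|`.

Expr -> r | X1 Factor; Factor -> s | X1 Y1 | X1 Expr | X2 Y2; X1 -> r; X2 -> p; Y1 -> Factor Factor; Y2 -> X2 Factor

Introduce a nonterminal for each terminal appearing in a rule of length ≥ 2: X1 → r, X2 → p.
Binarize each right-hand side of length ≥ 3 by chaining fresh nonterminals (Y1, Y2, …): affected rules were Factor → X1 Factor Factor; Factor → X2 X2 Factor.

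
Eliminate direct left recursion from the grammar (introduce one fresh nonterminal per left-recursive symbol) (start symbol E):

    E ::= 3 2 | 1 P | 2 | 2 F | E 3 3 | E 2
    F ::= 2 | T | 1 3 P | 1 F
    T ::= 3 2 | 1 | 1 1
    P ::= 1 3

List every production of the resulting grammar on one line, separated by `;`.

Directly left-recursive nonterminal: E.
For E: α = {3 3, 2}, β = {3 2, 1 P, 2, 2 F}. Rewrite as E → β E' and E' → α E' | ε.

E ::= 3 2 E' | 1 P E' | 2 E' | 2 F E'; F ::= 2 | T | 1 3 P | 1 F; T ::= 3 2 | 1 | 1 1; P ::= 1 3; E' ::= 3 3 E' | 2 E' | ε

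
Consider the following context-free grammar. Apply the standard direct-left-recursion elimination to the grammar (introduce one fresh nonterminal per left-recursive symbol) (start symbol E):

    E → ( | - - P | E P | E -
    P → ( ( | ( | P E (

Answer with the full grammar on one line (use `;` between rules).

Directly left-recursive nonterminals: E, P.
For E: α = {P, -}, β = {(, - - P}. Rewrite as E → β E' and E' → α E' | ε.
For P: α = {E (}, β = {( (, (}. Rewrite as P → β P' and P' → α P' | ε.

E → ( E' | - - P E'; P → ( ( P' | ( P'; E' → P E' | - E' | ε; P' → E ( P' | ε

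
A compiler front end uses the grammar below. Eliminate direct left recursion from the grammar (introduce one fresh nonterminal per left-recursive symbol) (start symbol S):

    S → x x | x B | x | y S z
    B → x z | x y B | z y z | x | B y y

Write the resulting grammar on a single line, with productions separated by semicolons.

Left recursion appears on B.
For B: α = {y y}, β = {x z, x y B, z y z, x}. Rewrite as B → β B' and B' → α B' | ε.

S → x x | x B | x | y S z; B → x z B' | x y B B' | z y z B' | x B'; B' → y y B' | ε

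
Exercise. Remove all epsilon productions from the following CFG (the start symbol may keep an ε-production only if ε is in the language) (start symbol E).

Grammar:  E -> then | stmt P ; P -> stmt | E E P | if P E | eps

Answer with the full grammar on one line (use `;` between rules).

E -> then | stmt P | stmt; P -> stmt | E E P | E E | if P E | if E

The nullable symbols are {P}.
ε ∉ L(G), so no ε-production is kept.
Expand every rule over subsets of its nullable positions: E → stmt P gives stmt P | stmt. P → E E P gives E E P | E E. P → if P E gives if P E | if E.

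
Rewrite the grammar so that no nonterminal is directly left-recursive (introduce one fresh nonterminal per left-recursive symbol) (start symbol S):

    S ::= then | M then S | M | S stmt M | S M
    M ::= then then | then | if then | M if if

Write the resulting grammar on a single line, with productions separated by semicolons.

S ::= then S' | M then S S' | M S'; M ::= then then M' | then M' | if then M'; S' ::= stmt M S' | M S' | ε; M' ::= if if M' | ε

S, M are directly left-recursive.
For S: α = {stmt M, M}, β = {then, M then S, M}. Rewrite as S → β S' and S' → α S' | ε.
For M: α = {if if}, β = {then then, then, if then}. Rewrite as M → β M' and M' → α M' | ε.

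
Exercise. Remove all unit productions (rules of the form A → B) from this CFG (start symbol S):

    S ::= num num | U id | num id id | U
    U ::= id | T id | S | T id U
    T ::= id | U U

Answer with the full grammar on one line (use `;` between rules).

S ::= id | T id | T id U | num num | U id | num id id; U ::= id | T id | T id U | num num | U id | num id id; T ::= id | U U

Unit pairs: S ⇒* {U}; U ⇒* {S}.
Replace each nonterminal's rules with the union of the non-unit rules of every nonterminal it unit-derives.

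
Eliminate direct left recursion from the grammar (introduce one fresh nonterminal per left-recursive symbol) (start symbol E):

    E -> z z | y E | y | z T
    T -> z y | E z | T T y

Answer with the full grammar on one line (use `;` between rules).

Left recursion appears on T.
For T: α = {T y}, β = {z y, E z}. Rewrite as T → β T' and T' → α T' | ε.

E -> z z | y E | y | z T; T -> z y T' | E z T'; T' -> T y T' | epsilon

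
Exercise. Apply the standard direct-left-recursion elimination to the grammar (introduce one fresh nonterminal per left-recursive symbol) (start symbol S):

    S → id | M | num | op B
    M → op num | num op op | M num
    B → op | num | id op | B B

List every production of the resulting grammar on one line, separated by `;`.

Left recursion appears on M, B.
For M: α = {num}, β = {op num, num op op}. Rewrite as M → β M' and M' → α M' | ε.
For B: α = {B}, β = {op, num, id op}. Rewrite as B → β B' and B' → α B' | ε.

S → id | M | num | op B; M → op num M' | num op op M'; B → op B' | num B' | id op B'; M' → num M' | ε; B' → B B' | ε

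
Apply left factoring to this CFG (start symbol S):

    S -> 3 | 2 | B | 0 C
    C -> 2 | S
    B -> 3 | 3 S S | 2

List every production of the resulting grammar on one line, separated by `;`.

B has alternatives sharing prefix '3': factor to B → 3 B' with B' → ε | S S.

S -> 3 | 2 | B | 0 C; C -> 2 | S; B -> 2 | 3 B'; B' -> epsilon | S S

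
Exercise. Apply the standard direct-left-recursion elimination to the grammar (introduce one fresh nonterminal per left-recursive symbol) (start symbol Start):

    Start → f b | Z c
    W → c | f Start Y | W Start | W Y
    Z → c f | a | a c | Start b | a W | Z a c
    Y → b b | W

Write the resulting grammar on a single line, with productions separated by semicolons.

Start → f b | Z c; W → c W1 | f Start Y W1; Z → c f Z1 | a Z1 | a c Z1 | Start b Z1 | a W Z1; Y → b b | W; W1 → Start W1 | Y W1 | ε; Z1 → a c Z1 | ε

Directly left-recursive nonterminals: W, Z.
For W: α = {Start, Y}, β = {c, f Start Y}. Rewrite as W → β W1 and W1 → α W1 | ε.
For Z: α = {a c}, β = {c f, a, a c, Start b, a W}. Rewrite as Z → β Z1 and Z1 → α Z1 | ε.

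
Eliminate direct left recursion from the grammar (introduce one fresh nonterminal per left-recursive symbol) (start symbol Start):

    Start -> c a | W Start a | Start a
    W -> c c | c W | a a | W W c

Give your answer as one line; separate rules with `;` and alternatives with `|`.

Start, W are directly left-recursive.
For Start: α = {a}, β = {c a, W Start a}. Rewrite as Start → β Start1 and Start1 → α Start1 | ε.
For W: α = {W c}, β = {c c, c W, a a}. Rewrite as W → β W1 and W1 → α W1 | ε.

Start -> c a Start1 | W Start a Start1; W -> c c W1 | c W W1 | a a W1; Start1 -> a Start1 | ε; W1 -> W c W1 | ε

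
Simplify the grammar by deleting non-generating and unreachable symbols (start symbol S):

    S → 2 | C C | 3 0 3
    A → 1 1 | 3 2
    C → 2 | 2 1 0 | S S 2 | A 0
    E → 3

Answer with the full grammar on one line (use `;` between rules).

Generating nonterminals: {A, C, E, S}.
Reachable from S after that: {A, C, S}.
Removed useless symbols: {E} and every production mentioning them.

S → 2 | C C | 3 0 3; A → 1 1 | 3 2; C → 2 | 2 1 0 | S S 2 | A 0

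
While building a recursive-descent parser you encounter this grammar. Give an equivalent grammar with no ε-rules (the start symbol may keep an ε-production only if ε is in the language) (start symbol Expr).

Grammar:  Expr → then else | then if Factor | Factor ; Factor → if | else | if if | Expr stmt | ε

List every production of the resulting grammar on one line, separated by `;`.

Nullable set = {Expr, Factor}.
ε ∈ L(G) since Expr is nullable, so keep Expr → ε.
For each production, add variants omitting each subset of nullable occurrences: Expr → then if Factor gives then if Factor | then if. Factor → Expr stmt gives Expr stmt | stmt.

Expr → then else | then if Factor | then if | Factor | ε; Factor → if | else | if if | Expr stmt | stmt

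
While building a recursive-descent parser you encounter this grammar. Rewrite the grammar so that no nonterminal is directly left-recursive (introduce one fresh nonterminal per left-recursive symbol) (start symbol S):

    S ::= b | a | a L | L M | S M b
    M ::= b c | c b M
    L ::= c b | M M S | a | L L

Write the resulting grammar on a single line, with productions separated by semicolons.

Directly left-recursive nonterminals: S, L.
For S: α = {M b}, β = {b, a, a L, L M}. Rewrite as S → β S' and S' → α S' | ε.
For L: α = {L}, β = {c b, M M S, a}. Rewrite as L → β L' and L' → α L' | ε.

S ::= b S' | a S' | a L S' | L M S'; M ::= b c | c b M; L ::= c b L' | M M S L' | a L'; S' ::= M b S' | ε; L' ::= L L' | ε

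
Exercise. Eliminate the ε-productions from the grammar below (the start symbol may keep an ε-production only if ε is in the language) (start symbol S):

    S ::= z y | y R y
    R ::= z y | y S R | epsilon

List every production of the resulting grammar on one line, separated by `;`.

S ::= z y | y R y | y y; R ::= z y | y S R | y S

Nullable nonterminals: {R}.
ε ∉ L(G), so no ε-production is kept.
For each production, add variants omitting each subset of nullable occurrences: S → y R y gives y R y | y y. R → y S R gives y S R | y S.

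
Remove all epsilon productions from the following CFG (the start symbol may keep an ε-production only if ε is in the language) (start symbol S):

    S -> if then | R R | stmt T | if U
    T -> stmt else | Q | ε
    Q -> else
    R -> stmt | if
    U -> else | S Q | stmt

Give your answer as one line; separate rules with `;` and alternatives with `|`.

S -> if then | R R | stmt T | stmt | if U; T -> stmt else | Q; Q -> else; R -> stmt | if; U -> else | S Q | stmt

Nullable set = {T}.
ε ∉ L(G), so no ε-production is kept.
Expand every rule over subsets of its nullable positions: S → stmt T gives stmt T | stmt.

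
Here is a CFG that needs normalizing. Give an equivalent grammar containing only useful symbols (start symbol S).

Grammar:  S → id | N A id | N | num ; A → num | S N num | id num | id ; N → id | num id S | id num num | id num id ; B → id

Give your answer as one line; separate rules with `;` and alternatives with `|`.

Generating nonterminals: {A, B, N, S}.
Reachable from S after that: {A, N, S}.
Removed useless symbols: {B} and every production mentioning them.

S → id | N A id | N | num; A → num | S N num | id num | id; N → id | num id S | id num num | id num id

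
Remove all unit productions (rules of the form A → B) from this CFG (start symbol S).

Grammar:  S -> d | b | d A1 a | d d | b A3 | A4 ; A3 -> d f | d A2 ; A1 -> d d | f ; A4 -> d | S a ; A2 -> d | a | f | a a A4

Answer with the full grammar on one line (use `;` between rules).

Unit pairs: S ⇒* {A4}.
For every A with A ⇒* B via unit rules, add B's non-unit alternatives to A; then delete every rule of the form X → Y.

S -> d | S a | b | d A1 a | d d | b A3; A3 -> d f | d A2; A1 -> d d | f; A4 -> d | S a; A2 -> d | a | f | a a A4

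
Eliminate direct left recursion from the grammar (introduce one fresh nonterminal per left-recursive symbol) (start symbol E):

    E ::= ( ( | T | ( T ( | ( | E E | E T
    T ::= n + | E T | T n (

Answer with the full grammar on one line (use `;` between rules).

E, T are directly left-recursive.
For E: α = {E, T}, β = {( (, T, ( T (, (}. Rewrite as E → β E' and E' → α E' | ε.
For T: α = {n (}, β = {n +, E T}. Rewrite as T → β T' and T' → α T' | ε.

E ::= ( ( E' | T E' | ( T ( E' | ( E'; T ::= n + T' | E T T'; E' ::= E E' | T E' | ε; T' ::= n ( T' | ε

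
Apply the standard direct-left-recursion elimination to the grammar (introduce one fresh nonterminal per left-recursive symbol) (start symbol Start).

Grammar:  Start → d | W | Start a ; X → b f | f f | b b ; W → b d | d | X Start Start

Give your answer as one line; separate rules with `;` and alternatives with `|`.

Left recursion appears on Start.
For Start: α = {a}, β = {d, W}. Rewrite as Start → β Start1 and Start1 → α Start1 | ε.

Start → d Start1 | W Start1; X → b f | f f | b b; W → b d | d | X Start Start; Start1 → a Start1 | ε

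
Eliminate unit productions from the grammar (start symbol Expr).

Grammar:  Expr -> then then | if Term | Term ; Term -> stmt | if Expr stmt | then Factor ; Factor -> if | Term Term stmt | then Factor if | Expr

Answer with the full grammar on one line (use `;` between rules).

Expr -> stmt | if Expr stmt | then Factor | then then | if Term; Term -> stmt | if Expr stmt | then Factor; Factor -> stmt | if Expr stmt | then Factor | if | Term Term stmt | then Factor if | then then | if Term

Unit pairs: Expr ⇒* {Term}; Factor ⇒* {Expr, Term}.
Replace each nonterminal's rules with the union of the non-unit rules of every nonterminal it unit-derives.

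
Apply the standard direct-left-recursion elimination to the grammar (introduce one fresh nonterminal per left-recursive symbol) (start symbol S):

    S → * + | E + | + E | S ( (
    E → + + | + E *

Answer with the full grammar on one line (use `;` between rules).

S is directly left-recursive.
For S: α = {( (}, β = {* +, E +, + E}. Rewrite as S → β S' and S' → α S' | ε.

S → * + S' | E + S' | + E S'; E → + + | + E *; S' → ( ( S' | ε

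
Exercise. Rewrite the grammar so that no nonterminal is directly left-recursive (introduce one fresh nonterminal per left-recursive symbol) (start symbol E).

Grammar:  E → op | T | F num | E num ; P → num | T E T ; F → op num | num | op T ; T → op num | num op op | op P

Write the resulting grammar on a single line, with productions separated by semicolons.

E is directly left-recursive.
For E: α = {num}, β = {op, T, F num}. Rewrite as E → β E' and E' → α E' | ε.

E → op E' | T E' | F num E'; P → num | T E T; F → op num | num | op T; T → op num | num op op | op P; E' → num E' | ε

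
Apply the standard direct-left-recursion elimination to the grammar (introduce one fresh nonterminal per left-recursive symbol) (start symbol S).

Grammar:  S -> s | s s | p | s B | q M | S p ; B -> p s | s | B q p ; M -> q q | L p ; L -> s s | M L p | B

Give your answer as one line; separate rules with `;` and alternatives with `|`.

S -> s S' | s s S' | p S' | s B S' | q M S'; B -> p s B' | s B'; M -> q q | L p; L -> s s | M L p | B; S' -> p S' | epsilon; B' -> q p B' | epsilon

S, B are directly left-recursive.
For S: α = {p}, β = {s, s s, p, s B, q M}. Rewrite as S → β S' and S' → α S' | ε.
For B: α = {q p}, β = {p s, s}. Rewrite as B → β B' and B' → α B' | ε.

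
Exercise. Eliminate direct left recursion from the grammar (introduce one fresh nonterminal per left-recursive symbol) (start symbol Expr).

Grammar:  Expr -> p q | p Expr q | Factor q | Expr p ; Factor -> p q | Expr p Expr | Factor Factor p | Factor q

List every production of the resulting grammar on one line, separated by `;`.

Expr -> p q Expr1 | p Expr q Expr1 | Factor q Expr1; Factor -> p q Factor1 | Expr p Expr Factor1; Expr1 -> p Expr1 | eps; Factor1 -> Factor p Factor1 | q Factor1 | eps

Directly left-recursive nonterminals: Expr, Factor.
For Expr: α = {p}, β = {p q, p Expr q, Factor q}. Rewrite as Expr → β Expr1 and Expr1 → α Expr1 | ε.
For Factor: α = {Factor p, q}, β = {p q, Expr p Expr}. Rewrite as Factor → β Factor1 and Factor1 → α Factor1 | ε.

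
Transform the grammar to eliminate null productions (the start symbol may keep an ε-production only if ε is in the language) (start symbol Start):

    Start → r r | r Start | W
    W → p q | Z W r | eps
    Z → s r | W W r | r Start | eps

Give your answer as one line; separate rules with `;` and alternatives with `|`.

Start → r r | r Start | r | W | eps; W → p q | Z W r | Z r | W r | r; Z → s r | W W r | W r | r | r Start

Nullable nonterminals: {Start, W, Z}.
ε ∈ L(G) since Start is nullable, so keep Start → ε.
Expand every rule over subsets of its nullable positions: Start → r Start gives r Start | r. W → Z W r gives Z W r | Z r | W r | r. Z → W W r gives W W r | W r | r.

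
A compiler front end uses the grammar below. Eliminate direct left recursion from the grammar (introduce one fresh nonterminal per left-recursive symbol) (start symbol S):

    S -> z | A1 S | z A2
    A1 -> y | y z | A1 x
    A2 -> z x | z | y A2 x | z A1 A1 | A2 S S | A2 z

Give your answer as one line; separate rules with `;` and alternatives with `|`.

Left recursion appears on A1, A2.
For A1: α = {x}, β = {y, y z}. Rewrite as A1 → β A1' and A1' → α A1' | ε.
For A2: α = {S S, z}, β = {z x, z, y A2 x, z A1 A1}. Rewrite as A2 → β A2' and A2' → α A2' | ε.

S -> z | A1 S | z A2; A1 -> y A1' | y z A1'; A2 -> z x A2' | z A2' | y A2 x A2' | z A1 A1 A2'; A1' -> x A1' | ε; A2' -> S S A2' | z A2' | ε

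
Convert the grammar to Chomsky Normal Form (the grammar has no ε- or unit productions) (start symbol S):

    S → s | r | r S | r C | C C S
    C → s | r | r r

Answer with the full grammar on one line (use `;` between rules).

S → s | r | X1 S | X1 C | C Y1; C → s | r | X1 X1; X1 → r; Y1 → C S

Introduce a nonterminal for each terminal appearing in a rule of length ≥ 2: X1 → r.
Binarize each right-hand side of length ≥ 3 by chaining fresh nonterminals (Y1, Y2, …): affected rules were S → C C S.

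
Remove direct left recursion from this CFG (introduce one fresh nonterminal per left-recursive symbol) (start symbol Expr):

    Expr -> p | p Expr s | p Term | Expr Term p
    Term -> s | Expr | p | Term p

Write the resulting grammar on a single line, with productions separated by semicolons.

Expr, Term are directly left-recursive.
For Expr: α = {Term p}, β = {p, p Expr s, p Term}. Rewrite as Expr → β Expr1 and Expr1 → α Expr1 | ε.
For Term: α = {p}, β = {s, Expr, p}. Rewrite as Term → β Term1 and Term1 → α Term1 | ε.

Expr -> p Expr1 | p Expr s Expr1 | p Term Expr1; Term -> s Term1 | Expr Term1 | p Term1; Expr1 -> Term p Expr1 | ε; Term1 -> p Term1 | ε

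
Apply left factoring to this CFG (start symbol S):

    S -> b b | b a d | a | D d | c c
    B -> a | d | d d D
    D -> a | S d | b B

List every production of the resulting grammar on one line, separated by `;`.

S has alternatives sharing prefix 'b': factor to S → b S' with S' → b | a d.
B has alternatives sharing prefix 'd': factor to B → d B' with B' → ε | d D.

S -> a | D d | c c | b S'; B -> a | d B'; D -> a | S d | b B; S' -> b | a d; B' -> ε | d D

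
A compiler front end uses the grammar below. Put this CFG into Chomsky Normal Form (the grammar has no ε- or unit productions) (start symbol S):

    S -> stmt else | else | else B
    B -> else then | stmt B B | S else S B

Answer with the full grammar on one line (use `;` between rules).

Introduce a nonterminal for each terminal appearing in a rule of length ≥ 2: X1 → stmt, X2 → else, X3 → then.
Binarize each right-hand side of length ≥ 3 by chaining fresh nonterminals (Y1, Y2, …): affected rules were B → X1 B B; B → S X2 S B.

S -> X1 X2 | else | X2 B; B -> X2 X3 | X1 Y1 | S Y2; X1 -> stmt; X2 -> else; X3 -> then; Y1 -> B B; Y2 -> X2 Y3; Y3 -> S B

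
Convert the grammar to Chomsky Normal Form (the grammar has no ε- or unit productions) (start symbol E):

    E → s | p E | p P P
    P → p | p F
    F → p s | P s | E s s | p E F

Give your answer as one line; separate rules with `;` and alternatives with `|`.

E → s | X1 E | X1 Y1; P → p | X1 F; F → X1 X2 | P X2 | E Y2 | X1 Y3; X1 → p; X2 → s; Y1 → P P; Y2 → X2 X2; Y3 → E F

Introduce a nonterminal for each terminal appearing in a rule of length ≥ 2: X1 → p, X2 → s.
Binarize each right-hand side of length ≥ 3 by chaining fresh nonterminals (Y1, Y2, …): affected rules were E → X1 P P; F → E X2 X2; F → X1 E F.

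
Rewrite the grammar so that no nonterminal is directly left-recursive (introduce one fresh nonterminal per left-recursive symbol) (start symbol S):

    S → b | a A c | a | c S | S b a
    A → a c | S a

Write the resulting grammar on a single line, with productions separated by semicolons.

Directly left-recursive nonterminal: S.
For S: α = {b a}, β = {b, a A c, a, c S}. Rewrite as S → β S' and S' → α S' | ε.

S → b S' | a A c S' | a S' | c S S'; A → a c | S a; S' → b a S' | ε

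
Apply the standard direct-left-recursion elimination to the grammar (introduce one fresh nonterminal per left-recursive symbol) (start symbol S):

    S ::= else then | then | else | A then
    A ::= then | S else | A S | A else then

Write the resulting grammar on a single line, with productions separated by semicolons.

A is directly left-recursive.
For A: α = {S, else then}, β = {then, S else}. Rewrite as A → β A' and A' → α A' | ε.

S ::= else then | then | else | A then; A ::= then A' | S else A'; A' ::= S A' | else then A' | ε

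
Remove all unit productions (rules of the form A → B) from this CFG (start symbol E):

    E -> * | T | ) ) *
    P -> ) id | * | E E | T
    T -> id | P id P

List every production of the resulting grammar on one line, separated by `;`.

Unit pairs: E ⇒* {T}; P ⇒* {T}.
Replace each nonterminal's rules with the union of the non-unit rules of every nonterminal it unit-derives.

E -> * | ) ) * | id | P id P; P -> ) id | * | E E | id | P id P; T -> id | P id P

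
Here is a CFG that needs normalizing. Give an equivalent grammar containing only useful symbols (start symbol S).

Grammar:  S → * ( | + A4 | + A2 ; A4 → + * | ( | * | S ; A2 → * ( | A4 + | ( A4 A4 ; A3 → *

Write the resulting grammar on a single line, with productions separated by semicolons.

S → * ( | + A4 | + A2; A4 → + * | ( | * | S; A2 → * ( | A4 + | ( A4 A4

Generating nonterminals: {A2, A3, A4, S}.
Reachable from S after that: {A2, A4, S}.
Removed useless symbols: {A3} and every production mentioning them.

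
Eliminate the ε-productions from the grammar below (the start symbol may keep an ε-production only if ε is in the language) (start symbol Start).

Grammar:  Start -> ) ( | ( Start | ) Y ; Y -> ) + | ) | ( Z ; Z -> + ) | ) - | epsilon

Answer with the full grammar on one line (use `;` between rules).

Start -> ) ( | ( Start | ) Y; Y -> ) + | ) | ( Z | (; Z -> + ) | ) -

The nullable symbols are {Z}.
ε ∉ L(G), so no ε-production is kept.
Expand every rule over subsets of its nullable positions: Y → ( Z gives ( Z | (.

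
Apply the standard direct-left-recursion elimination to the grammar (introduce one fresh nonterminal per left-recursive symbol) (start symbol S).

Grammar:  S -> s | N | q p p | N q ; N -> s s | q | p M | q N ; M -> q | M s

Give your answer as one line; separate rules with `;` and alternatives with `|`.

S -> s | N | q p p | N q; N -> s s | q | p M | q N; M -> q M'; M' -> s M' | epsilon

Left recursion appears on M.
For M: α = {s}, β = {q}. Rewrite as M → β M' and M' → α M' | ε.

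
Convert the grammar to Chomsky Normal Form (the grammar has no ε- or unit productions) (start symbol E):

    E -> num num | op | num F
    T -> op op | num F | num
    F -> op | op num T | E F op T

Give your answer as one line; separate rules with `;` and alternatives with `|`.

E -> X1 X1 | op | X1 F; T -> X2 X2 | X1 F | num; F -> op | X2 Y1 | E Y2; X1 -> num; X2 -> op; Y1 -> X1 T; Y2 -> F Y3; Y3 -> X2 T

Introduce a nonterminal for each terminal appearing in a rule of length ≥ 2: X1 → num, X2 → op.
Binarize each right-hand side of length ≥ 3 by chaining fresh nonterminals (Y1, Y2, …): affected rules were F → X2 X1 T; F → E F X2 T.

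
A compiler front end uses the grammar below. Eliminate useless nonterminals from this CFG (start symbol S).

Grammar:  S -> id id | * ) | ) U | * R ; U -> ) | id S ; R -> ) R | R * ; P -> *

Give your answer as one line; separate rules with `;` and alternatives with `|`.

S -> id id | * ) | ) U; U -> ) | id S

Generating nonterminals: {P, S, U}.
Reachable from S after that: {S, U}.
Removed useless symbols: {P, R} and every production mentioning them.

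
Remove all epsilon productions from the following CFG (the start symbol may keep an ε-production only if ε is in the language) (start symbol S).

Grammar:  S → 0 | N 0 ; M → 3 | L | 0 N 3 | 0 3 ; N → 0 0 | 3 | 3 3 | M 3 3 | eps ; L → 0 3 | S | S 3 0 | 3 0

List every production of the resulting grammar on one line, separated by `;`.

S → 0 | N 0; M → 3 | L | 0 N 3 | 0 3; N → 0 0 | 3 | 3 3 | M 3 3; L → 0 3 | S | S 3 0 | 3 0

Nullable nonterminals: {N}.
ε ∉ L(G), so no ε-production is kept.
Add the nullable-subset variants: M → 0 N 3 gives 0 N 3 | 0 3.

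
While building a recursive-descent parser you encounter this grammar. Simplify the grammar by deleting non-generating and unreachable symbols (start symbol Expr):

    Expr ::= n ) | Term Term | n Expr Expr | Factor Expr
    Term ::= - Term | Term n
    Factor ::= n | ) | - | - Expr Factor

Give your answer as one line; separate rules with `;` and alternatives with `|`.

Expr ::= n ) | n Expr Expr | Factor Expr; Factor ::= n | ) | - | - Expr Factor

Generating nonterminals: {Expr, Factor}.
Reachable from Expr after that: {Expr, Factor}.
Removed useless symbols: {Term} and every production mentioning them.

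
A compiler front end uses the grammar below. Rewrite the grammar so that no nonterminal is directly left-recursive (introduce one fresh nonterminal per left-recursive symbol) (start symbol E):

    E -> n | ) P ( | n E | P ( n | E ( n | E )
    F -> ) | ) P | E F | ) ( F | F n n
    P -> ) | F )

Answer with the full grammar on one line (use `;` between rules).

E -> n E' | ) P ( E' | n E E' | P ( n E'; F -> ) F' | ) P F' | E F F' | ) ( F F'; P -> ) | F ); E' -> ( n E' | ) E' | ε; F' -> n n F' | ε

Directly left-recursive nonterminals: E, F.
For E: α = {( n, )}, β = {n, ) P (, n E, P ( n}. Rewrite as E → β E' and E' → α E' | ε.
For F: α = {n n}, β = {), ) P, E F, ) ( F}. Rewrite as F → β F' and F' → α F' | ε.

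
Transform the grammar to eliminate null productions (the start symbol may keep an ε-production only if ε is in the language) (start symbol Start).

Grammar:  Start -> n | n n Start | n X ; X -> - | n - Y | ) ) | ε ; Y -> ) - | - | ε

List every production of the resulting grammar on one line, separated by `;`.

The nullable symbols are {X, Y}.
ε ∉ L(G), so no ε-production is kept.
Expand every rule over subsets of its nullable positions: X → n - Y gives n - Y | n -.

Start -> n | n n Start | n X; X -> - | n - Y | n - | ) ); Y -> ) - | -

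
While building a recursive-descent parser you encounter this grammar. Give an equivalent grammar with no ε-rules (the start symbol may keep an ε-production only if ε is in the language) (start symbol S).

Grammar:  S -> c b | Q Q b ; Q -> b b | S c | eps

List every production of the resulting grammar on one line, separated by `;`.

S -> c b | Q Q b | Q b | b; Q -> b b | S c

Nullable nonterminals: {Q}.
ε ∉ L(G), so no ε-production is kept.
For each production, add variants omitting each subset of nullable occurrences: S → Q Q b gives Q Q b | Q b | b.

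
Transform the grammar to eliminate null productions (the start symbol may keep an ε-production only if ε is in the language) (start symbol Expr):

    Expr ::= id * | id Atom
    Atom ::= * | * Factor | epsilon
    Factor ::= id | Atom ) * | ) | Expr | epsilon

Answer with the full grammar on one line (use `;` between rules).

The nullable symbols are {Atom, Factor}.
ε ∉ L(G), so no ε-production is kept.
Add the nullable-subset variants: Expr → id Atom gives id Atom | id. Factor → Atom ) * gives Atom ) * | ) *.

Expr ::= id * | id Atom | id; Atom ::= * | * Factor; Factor ::= id | Atom ) * | ) * | ) | Expr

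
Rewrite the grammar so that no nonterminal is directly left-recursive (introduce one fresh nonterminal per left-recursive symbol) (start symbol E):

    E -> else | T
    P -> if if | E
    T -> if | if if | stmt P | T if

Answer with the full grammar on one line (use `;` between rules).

Directly left-recursive nonterminal: T.
For T: α = {if}, β = {if, if if, stmt P}. Rewrite as T → β T' and T' → α T' | ε.

E -> else | T; P -> if if | E; T -> if T' | if if T' | stmt P T'; T' -> if T' | epsilon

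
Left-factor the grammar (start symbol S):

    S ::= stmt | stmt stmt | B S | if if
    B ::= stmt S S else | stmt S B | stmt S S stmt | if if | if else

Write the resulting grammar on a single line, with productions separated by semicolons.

S has alternatives sharing prefix 'stmt': factor to S → stmt S' with S' → ε | stmt.
B has alternatives sharing prefix 'stmt S': factor to B → stmt S B' with B' → S else | B | S stmt.
B has alternatives sharing prefix 'if': factor to B → if B'' with B'' → if | else.
B' has alternatives sharing prefix 'S': factor to B' → S B''' with B''' → else | stmt.

S ::= B S | if if | stmt S'; B ::= stmt S B' | if B''; S' ::= ε | stmt; B' ::= B | S B'''; B'' ::= if | else; B''' ::= else | stmt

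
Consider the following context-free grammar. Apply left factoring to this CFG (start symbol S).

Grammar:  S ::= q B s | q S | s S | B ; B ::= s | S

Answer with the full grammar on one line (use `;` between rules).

S has alternatives sharing prefix 'q': factor to S → q S' with S' → B s | S.

S ::= s S | B | q S'; B ::= s | S; S' ::= B s | S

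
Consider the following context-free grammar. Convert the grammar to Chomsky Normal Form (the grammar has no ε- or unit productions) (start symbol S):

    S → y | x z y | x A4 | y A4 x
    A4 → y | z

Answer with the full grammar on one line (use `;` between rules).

S → y | X1 Y1 | X1 A4 | X3 Y2; A4 → y | z; X1 → x; X2 → z; X3 → y; Y1 → X2 X3; Y2 → A4 X1

Introduce a nonterminal for each terminal appearing in a rule of length ≥ 2: X1 → x, X2 → z, X3 → y.
Binarize each right-hand side of length ≥ 3 by chaining fresh nonterminals (Y1, Y2, …): affected rules were S → X1 X2 X3; S → X3 A4 X1.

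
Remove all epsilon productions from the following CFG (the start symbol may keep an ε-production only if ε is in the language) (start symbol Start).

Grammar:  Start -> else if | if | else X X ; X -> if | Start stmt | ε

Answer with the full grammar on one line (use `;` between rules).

Nullable set = {X}.
ε ∉ L(G), so no ε-production is kept.
Add the nullable-subset variants: Start → else X X gives else X X | else X | else.

Start -> else if | if | else X X | else X | else; X -> if | Start stmt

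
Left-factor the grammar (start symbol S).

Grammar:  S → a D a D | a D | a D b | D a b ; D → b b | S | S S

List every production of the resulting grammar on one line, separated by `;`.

S has alternatives sharing prefix 'a D': factor to S → a D S' with S' → a D | ε | b.
D has alternatives sharing prefix 'S': factor to D → S D' with D' → ε | S.

S → D a b | a D S'; D → b b | S D'; S' → a D | ε | b; D' → ε | S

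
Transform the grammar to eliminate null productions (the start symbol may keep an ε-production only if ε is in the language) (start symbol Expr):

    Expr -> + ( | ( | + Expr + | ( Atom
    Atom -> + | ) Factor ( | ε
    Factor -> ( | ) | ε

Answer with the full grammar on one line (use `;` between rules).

The nullable symbols are {Atom, Factor}.
ε ∉ L(G), so no ε-production is kept.
Expand every rule over subsets of its nullable positions: Atom → ) Factor ( gives ) Factor ( | ) (.

Expr -> + ( | ( | + Expr + | ( Atom; Atom -> + | ) Factor ( | ) (; Factor -> ( | )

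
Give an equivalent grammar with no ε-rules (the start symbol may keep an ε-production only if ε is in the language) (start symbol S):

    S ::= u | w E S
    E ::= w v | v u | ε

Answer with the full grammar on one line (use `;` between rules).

Nullable nonterminals: {E}.
ε ∉ L(G), so no ε-production is kept.
For each production, add variants omitting each subset of nullable occurrences: S → w E S gives w E S | w S.

S ::= u | w E S | w S; E ::= w v | v u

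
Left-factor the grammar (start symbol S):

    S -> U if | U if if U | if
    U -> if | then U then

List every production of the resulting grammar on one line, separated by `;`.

S has alternatives sharing prefix 'U if': factor to S → U if S' with S' → ε | if U.

S -> if | U if S'; U -> if | then U then; S' -> epsilon | if U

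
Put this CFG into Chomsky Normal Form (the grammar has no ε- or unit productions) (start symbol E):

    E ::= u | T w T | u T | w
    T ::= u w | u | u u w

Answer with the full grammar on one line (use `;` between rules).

Introduce a nonterminal for each terminal appearing in a rule of length ≥ 2: X1 → w, X2 → u.
Binarize each right-hand side of length ≥ 3 by chaining fresh nonterminals (Y1, Y2, …): affected rules were E → T X1 T; T → X2 X2 X1.

E ::= u | T Y1 | X2 T | w; T ::= X2 X1 | u | X2 Y2; X1 ::= w; X2 ::= u; Y1 ::= X1 T; Y2 ::= X2 X1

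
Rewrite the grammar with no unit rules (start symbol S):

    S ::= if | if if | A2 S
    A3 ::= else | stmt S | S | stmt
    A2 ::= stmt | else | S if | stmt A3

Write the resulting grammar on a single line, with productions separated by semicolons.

S ::= if | if if | A2 S; A3 ::= if | if if | A2 S | else | stmt S | stmt; A2 ::= stmt | else | S if | stmt A3

Unit pairs: A3 ⇒* {S}.
Replace each nonterminal's rules with the union of the non-unit rules of every nonterminal it unit-derives.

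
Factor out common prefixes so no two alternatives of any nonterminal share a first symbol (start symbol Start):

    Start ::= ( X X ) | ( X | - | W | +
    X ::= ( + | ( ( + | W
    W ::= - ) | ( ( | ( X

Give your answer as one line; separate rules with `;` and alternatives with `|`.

Start has alternatives sharing prefix '( X': factor to Start → ( X Start1 with Start1 → X ) | ε.
X has alternatives sharing prefix '(': factor to X → ( X1 with X1 → + | ( +.
W has alternatives sharing prefix '(': factor to W → ( W1 with W1 → ( | X.

Start ::= - | W | + | ( X Start1; X ::= W | ( X1; W ::= - ) | ( W1; Start1 ::= X ) | ε; X1 ::= + | ( +; W1 ::= ( | X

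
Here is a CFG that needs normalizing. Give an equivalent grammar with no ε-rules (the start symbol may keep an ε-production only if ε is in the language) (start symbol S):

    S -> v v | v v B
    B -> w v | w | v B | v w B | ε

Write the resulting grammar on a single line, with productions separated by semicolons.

Nullable set = {B}.
ε ∉ L(G), so no ε-production is kept.
Add the nullable-subset variants: B → v B gives v B | v. B → v w B gives v w B | v w.

S -> v v | v v B; B -> w v | w | v B | v | v w B | v w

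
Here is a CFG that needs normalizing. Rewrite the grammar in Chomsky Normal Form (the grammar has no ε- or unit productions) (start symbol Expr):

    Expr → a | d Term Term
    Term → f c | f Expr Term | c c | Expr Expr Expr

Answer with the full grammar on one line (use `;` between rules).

Introduce a nonterminal for each terminal appearing in a rule of length ≥ 2: X1 → d, X2 → f, X3 → c.
Binarize each right-hand side of length ≥ 3 by chaining fresh nonterminals (Y1, Y2, …): affected rules were Expr → X1 Term Term; Term → X2 Expr Term; Term → Expr Expr Expr.

Expr → a | X1 Y1; Term → X2 X3 | X2 Y2 | X3 X3 | Expr Y3; X1 → d; X2 → f; X3 → c; Y1 → Term Term; Y2 → Expr Term; Y3 → Expr Expr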